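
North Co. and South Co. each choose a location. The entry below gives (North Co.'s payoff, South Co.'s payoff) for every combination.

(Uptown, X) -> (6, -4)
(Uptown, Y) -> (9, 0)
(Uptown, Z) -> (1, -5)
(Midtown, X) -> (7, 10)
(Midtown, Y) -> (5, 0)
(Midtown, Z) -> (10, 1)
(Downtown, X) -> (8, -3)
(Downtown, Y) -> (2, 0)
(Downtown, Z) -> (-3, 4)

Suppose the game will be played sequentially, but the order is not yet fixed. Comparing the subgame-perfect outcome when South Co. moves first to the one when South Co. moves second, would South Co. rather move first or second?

first

If North Co. leads: South Co.'s best replies are Uptown→Y, Midtown→X, Downtown→Z; North Co.'s induced payoffs 9, 7, -3; outcome (Uptown, Y), payoffs (9, 0).
If South Co. leads: North Co.'s best replies are X→Downtown, Y→Uptown, Z→Midtown; South Co.'s induced payoffs -3, 0, 1; outcome (Midtown, Z), payoffs (10, 1).
South Co. gets 1 moving first and 0 moving second, so South Co. prefers to move first.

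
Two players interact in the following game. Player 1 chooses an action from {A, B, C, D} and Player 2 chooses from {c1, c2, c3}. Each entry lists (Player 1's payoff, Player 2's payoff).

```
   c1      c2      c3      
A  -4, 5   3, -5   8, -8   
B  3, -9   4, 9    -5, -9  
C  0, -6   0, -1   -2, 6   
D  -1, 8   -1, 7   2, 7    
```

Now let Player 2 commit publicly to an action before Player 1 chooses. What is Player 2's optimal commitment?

Player 1 best-responds to each possible Player 2 move:
- c1 → Player 1 plays B (best of -4, 3, 0, -1); Player 2 gets -9.
- c2 → Player 1 plays B (best of 3, 4, 0, -1); Player 2 gets 9.
- c3 → Player 1 plays A (best of 8, -5, -2, 2); Player 2 gets -8.
Maximizing over -9, 9, -8, Player 2 chooses c2. Subgame-perfect outcome: (B, c2) with payoffs (4, 9).

c2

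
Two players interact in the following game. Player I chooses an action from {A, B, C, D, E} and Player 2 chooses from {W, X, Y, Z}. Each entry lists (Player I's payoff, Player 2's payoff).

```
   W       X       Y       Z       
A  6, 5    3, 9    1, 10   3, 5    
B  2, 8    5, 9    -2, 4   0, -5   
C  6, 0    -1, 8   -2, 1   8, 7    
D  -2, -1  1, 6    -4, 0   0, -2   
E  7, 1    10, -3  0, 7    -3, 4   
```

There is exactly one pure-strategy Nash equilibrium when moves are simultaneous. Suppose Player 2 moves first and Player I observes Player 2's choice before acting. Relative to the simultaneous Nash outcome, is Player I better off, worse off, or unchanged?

unchanged

Player I best-responds to each possible Player 2 move:
- W: BR = E, leader payoff 1.
- X: BR = E, leader payoff -3.
- Y: BR = A, leader payoff 10.
- Z: BR = C, leader payoff 7.
Maximizing over 1, -3, 10, 7, Player 2 chooses Y. Subgame-perfect outcome: (A, Y) with payoffs (1, 10).
Now find the simultaneous Nash equilibrium.
Player I's best replies: W→E; X→E; Y→A; Z→C.
Player 2's best replies: A→Y; B→X; C→X; D→X; E→Y.
The unique mutual best reply is (A, Y), giving (1, 10).
Player I earns 1 sequentially versus 1 at the Nash outcome: unchanged.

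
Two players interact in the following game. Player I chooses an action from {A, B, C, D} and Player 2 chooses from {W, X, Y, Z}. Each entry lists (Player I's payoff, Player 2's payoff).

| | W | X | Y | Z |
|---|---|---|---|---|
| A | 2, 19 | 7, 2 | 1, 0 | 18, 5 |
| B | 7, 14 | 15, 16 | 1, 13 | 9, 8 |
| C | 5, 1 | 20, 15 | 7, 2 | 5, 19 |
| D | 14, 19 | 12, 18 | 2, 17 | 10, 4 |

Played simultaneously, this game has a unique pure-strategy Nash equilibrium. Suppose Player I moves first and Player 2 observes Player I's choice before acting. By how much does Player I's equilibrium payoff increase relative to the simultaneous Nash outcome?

Player 2 best-responds to each possible Player I move:
- A → Player 2 plays W (best of 19, 2, 0, 5); Player I gets 2.
- B → Player 2 plays X (best of 14, 16, 13, 8); Player I gets 15.
- C → Player 2 plays Z (best of 1, 15, 2, 19); Player I gets 5.
- D → Player 2 plays W (best of 19, 18, 17, 4); Player I gets 14.
Among 2, 15, 5, 14, the best is 15 at B. Subgame-perfect outcome: (B, X) with payoffs (15, 16).
For the simultaneous game, intersect best replies.
Player I's best replies: W→D; X→C; Y→C; Z→A.
Player 2's best replies: A→W; B→X; C→Z; D→W.
Only (D, W) has each player best-responding; Nash payoffs (14, 19).
Player I's commitment gain: 15 − 14 = 1.

1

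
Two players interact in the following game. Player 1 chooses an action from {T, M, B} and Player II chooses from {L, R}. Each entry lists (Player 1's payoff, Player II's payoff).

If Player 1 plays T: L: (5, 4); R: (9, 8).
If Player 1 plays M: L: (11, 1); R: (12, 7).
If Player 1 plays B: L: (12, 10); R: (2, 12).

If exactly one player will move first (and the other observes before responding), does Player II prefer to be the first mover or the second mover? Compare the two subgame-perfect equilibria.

first

If Player 1 leads: Player II's best replies are T→R, M→R, B→R; Player 1's induced payoffs 9, 12, 2; outcome (M, R), payoffs (12, 7).
If Player II leads: Player 1's best replies are L→B, R→M; Player II's induced payoffs 10, 7; outcome (B, L), payoffs (12, 10).
Player II gets 10 moving first and 7 moving second, so Player II prefers to move first.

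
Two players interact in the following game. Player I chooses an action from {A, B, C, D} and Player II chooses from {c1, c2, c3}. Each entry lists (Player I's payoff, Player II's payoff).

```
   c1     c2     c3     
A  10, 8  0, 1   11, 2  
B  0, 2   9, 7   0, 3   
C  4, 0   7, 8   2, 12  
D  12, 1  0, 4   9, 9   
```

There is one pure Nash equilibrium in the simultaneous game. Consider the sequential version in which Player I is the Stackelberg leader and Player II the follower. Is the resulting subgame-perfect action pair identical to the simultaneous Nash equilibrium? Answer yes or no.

no

Solve by backward induction (Player I leads).
- A: BR = c1, leader payoff 10.
- B: BR = c2, leader payoff 9.
- C: BR = c3, leader payoff 2.
- D: BR = c3, leader payoff 9.
Among 10, 9, 2, 9, the best is 10 at A. Subgame-perfect outcome: (A, c1) with payoffs (10, 8).
For the simultaneous game, intersect best replies.
Player I's best replies: c1→D; c2→B; c3→A.
Player II's best replies: A→c1; B→c2; C→c3; D→c3.
The unique mutual best reply is (B, c2), giving (9, 7).
Sequential outcome (A, c1) differs from the Nash profile (B, c2).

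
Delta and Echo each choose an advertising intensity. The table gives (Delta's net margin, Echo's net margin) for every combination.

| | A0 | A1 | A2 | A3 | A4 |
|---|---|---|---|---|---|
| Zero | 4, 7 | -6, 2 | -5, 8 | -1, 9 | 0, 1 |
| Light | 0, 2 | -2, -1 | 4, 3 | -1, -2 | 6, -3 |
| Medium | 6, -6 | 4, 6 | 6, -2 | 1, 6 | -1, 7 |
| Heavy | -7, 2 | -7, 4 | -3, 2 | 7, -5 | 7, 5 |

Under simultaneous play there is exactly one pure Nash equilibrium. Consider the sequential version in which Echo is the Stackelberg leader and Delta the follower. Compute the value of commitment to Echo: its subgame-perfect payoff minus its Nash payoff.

1

Solve by backward induction (Echo leads).
- A0 → Delta plays Medium (best of 4, 0, 6, -7); Echo gets -6.
- A1 → Delta plays Medium (best of -6, -2, 4, -7); Echo gets 6.
- A2 → Delta plays Medium (best of -5, 4, 6, -3); Echo gets -2.
- A3 → Delta plays Heavy (best of -1, -1, 1, 7); Echo gets -5.
- A4 → Delta plays Heavy (best of 0, 6, -1, 7); Echo gets 5.
Among -6, 6, -2, -5, 5, the best is 6 at A1. Subgame-perfect outcome: (Medium, A1) with payoffs (4, 6).
For the simultaneous game, intersect best replies.
Delta's best replies: A0→Medium; A1→Medium; A2→Medium; A3→Heavy; A4→Heavy.
Echo's best replies: Zero→A3; Light→A2; Medium→A4; Heavy→A4.
Only (Heavy, A4) has each player best-responding; Nash payoffs (7, 5).
Echo's commitment gain: 6 − 5 = 1.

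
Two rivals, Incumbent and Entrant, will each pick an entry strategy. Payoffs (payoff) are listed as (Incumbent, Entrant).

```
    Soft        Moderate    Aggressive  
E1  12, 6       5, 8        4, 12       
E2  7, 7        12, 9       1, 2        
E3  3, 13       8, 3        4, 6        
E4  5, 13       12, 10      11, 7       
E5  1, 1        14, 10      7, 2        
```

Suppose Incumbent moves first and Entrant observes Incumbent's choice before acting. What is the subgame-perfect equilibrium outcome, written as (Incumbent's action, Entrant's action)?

(E5, Moderate)

Work backward from Entrant's decision.
- E1: Entrant compares 6, 8, 12 and picks Aggressive; Incumbent would get 4.
- E2: Entrant compares 7, 9, 2 and picks Moderate; Incumbent would get 12.
- E3: Entrant compares 13, 3, 6 and picks Soft; Incumbent would get 3.
- E4: Entrant compares 13, 10, 7 and picks Soft; Incumbent would get 5.
- E5: Entrant compares 1, 10, 2 and picks Moderate; Incumbent would get 14.
Among 4, 12, 3, 5, 14, the best is 14 at E5. Subgame-perfect outcome: (E5, Moderate) with payoffs (14, 10).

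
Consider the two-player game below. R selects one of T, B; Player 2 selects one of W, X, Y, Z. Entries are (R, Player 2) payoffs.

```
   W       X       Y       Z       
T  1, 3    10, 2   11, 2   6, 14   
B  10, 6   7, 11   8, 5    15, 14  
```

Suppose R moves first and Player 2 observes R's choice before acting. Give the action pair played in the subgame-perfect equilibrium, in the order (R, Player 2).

(B, Z)

Work backward from Player 2's decision.
- T → Player 2 plays Z (best of 3, 2, 2, 14); R gets 6.
- B → Player 2 plays Z (best of 6, 11, 5, 14); R gets 15.
Maximizing over 6, 15, R chooses B. Subgame-perfect outcome: (B, Z) with payoffs (15, 14).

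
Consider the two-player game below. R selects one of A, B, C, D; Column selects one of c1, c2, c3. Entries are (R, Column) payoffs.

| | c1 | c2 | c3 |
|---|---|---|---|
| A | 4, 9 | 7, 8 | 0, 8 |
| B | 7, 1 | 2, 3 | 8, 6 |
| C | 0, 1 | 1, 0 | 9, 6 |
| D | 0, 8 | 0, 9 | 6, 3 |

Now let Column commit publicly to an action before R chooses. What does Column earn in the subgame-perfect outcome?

Backward induction with Column moving first.
- c1: R compares 4, 7, 0, 0 and picks B; Column would get 1.
- c2: R compares 7, 2, 1, 0 and picks A; Column would get 8.
- c3: R compares 0, 8, 9, 6 and picks C; Column would get 6.
Column's induced payoffs are 1, 8, 6, so Column commits to c2. Subgame-perfect outcome: (A, c2) with payoffs (7, 8).

8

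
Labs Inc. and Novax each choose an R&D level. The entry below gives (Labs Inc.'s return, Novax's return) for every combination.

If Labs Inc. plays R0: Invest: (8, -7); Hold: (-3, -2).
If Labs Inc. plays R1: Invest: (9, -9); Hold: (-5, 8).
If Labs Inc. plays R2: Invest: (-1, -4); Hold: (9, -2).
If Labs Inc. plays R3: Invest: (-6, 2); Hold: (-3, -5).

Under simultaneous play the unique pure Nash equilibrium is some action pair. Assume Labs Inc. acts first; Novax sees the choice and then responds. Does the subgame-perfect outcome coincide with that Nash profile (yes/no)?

yes

Solve by backward induction (Labs Inc. leads).
- R0: Novax compares -7, -2 and picks Hold; Labs Inc. would get -3.
- R1: Novax compares -9, 8 and picks Hold; Labs Inc. would get -5.
- R2: Novax compares -4, -2 and picks Hold; Labs Inc. would get 9.
- R3: Novax compares 2, -5 and picks Invest; Labs Inc. would get -6.
Labs Inc.'s induced payoffs are -3, -5, 9, -6, so Labs Inc. commits to R2. Subgame-perfect outcome: (R2, Hold) with payoffs (9, -2).
Under simultaneous play:
Labs Inc.'s best replies: Invest→R1; Hold→R2.
Novax's best replies: R0→Hold; R1→Hold; R2→Hold; R3→Invest.
The unique mutual best reply is (R2, Hold), giving (9, -2).
Sequential outcome (R2, Hold) coincides with the Nash profile (R2, Hold).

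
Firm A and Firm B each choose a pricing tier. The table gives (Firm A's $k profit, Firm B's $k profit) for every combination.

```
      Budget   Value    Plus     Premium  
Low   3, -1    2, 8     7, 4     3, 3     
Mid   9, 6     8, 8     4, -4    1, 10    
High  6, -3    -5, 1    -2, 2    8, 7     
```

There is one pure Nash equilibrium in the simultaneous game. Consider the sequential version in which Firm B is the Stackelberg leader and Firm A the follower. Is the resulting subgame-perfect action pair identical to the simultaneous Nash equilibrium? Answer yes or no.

Solve by backward induction (Firm B leads).
- Budget: BR = Mid, leader payoff 6.
- Value: BR = Mid, leader payoff 8.
- Plus: BR = Low, leader payoff 4.
- Premium: BR = High, leader payoff 7.
Firm B's induced payoffs are 6, 8, 4, 7, so Firm B commits to Value. Subgame-perfect outcome: (Mid, Value) with payoffs (8, 8).
For the simultaneous game, intersect best replies.
Firm A's best replies: Budget→Mid; Value→Mid; Plus→Low; Premium→High.
Firm B's best replies: Low→Value; Mid→Premium; High→Premium.
Only (High, Premium) has each player best-responding; Nash payoffs (8, 7).
Sequential outcome (Mid, Value) differs from the Nash profile (High, Premium).

no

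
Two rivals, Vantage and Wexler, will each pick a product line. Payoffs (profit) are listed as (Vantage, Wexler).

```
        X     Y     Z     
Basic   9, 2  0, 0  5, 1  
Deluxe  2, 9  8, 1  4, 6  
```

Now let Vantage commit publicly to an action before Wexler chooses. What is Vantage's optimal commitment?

Wexler best-responds to each possible Vantage move:
- Basic: BR = X, leader payoff 9.
- Deluxe: BR = X, leader payoff 2.
Vantage's induced payoffs are 9, 2, so Vantage commits to Basic. Subgame-perfect outcome: (Basic, X) with payoffs (9, 2).

Basic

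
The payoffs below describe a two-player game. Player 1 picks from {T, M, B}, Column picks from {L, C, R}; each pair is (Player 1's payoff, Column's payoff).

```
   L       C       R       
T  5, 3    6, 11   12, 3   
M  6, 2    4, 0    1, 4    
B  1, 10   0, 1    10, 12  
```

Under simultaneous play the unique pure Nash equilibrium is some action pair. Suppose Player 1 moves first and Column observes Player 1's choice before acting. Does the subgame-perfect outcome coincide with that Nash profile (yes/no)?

Solve by backward induction (Player 1 leads).
- T → Column plays C (best of 3, 11, 3); Player 1 gets 6.
- M → Column plays R (best of 2, 0, 4); Player 1 gets 1.
- B → Column plays R (best of 10, 1, 12); Player 1 gets 10.
Maximizing over 6, 1, 10, Player 1 chooses B. Subgame-perfect outcome: (B, R) with payoffs (10, 12).
Now find the simultaneous Nash equilibrium.
Player 1's best replies: L→M; C→T; R→T.
Column's best replies: T→C; M→R; B→R.
The unique mutual best reply is (T, C), giving (6, 11).
Sequential outcome (B, R) differs from the Nash profile (T, C).

no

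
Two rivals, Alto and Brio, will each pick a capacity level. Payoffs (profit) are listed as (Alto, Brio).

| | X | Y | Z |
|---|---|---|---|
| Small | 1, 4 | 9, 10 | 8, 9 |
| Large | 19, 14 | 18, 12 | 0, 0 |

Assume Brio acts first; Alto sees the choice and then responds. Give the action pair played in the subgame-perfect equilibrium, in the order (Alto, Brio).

Backward induction with Brio moving first.
- X: Alto compares 1, 19 and picks Large; Brio would get 14.
- Y: Alto compares 9, 18 and picks Large; Brio would get 12.
- Z: Alto compares 8, 0 and picks Small; Brio would get 9.
Brio's induced payoffs are 14, 12, 9, so Brio commits to X. Subgame-perfect outcome: (Large, X) with payoffs (19, 14).

(Large, X)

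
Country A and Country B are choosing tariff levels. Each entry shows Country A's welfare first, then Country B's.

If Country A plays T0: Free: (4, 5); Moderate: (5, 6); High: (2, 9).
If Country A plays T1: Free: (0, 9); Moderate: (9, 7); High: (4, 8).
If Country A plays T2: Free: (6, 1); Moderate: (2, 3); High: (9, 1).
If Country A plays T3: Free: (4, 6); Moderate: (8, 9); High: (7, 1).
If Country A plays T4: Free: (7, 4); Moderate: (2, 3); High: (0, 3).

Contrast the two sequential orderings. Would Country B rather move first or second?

second

If Country A leads: Country B's best replies are T0→High, T1→Free, T2→Moderate, T3→Moderate, T4→Free; Country A's induced payoffs 2, 0, 2, 8, 7; outcome (T3, Moderate), payoffs (8, 9).
If Country B leads: Country A's best replies are Free→T4, Moderate→T1, High→T2; Country B's induced payoffs 4, 7, 1; outcome (T1, Moderate), payoffs (9, 7).
Country B gets 7 moving first and 9 moving second, so Country B prefers to move second.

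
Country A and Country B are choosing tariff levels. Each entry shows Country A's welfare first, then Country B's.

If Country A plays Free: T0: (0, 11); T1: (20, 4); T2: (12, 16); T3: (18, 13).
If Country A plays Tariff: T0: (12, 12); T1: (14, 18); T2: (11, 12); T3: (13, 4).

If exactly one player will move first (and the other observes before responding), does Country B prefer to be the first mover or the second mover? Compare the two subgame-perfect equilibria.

If Country A leads: Country B's best replies are Free→T2, Tariff→T1; Country A's induced payoffs 12, 14; outcome (Tariff, T1), payoffs (14, 18).
If Country B leads: Country A's best replies are T0→Tariff, T1→Free, T2→Free, T3→Free; Country B's induced payoffs 12, 4, 16, 13; outcome (Free, T2), payoffs (12, 16).
Country B gets 16 moving first and 18 moving second, so Country B prefers to move second.

second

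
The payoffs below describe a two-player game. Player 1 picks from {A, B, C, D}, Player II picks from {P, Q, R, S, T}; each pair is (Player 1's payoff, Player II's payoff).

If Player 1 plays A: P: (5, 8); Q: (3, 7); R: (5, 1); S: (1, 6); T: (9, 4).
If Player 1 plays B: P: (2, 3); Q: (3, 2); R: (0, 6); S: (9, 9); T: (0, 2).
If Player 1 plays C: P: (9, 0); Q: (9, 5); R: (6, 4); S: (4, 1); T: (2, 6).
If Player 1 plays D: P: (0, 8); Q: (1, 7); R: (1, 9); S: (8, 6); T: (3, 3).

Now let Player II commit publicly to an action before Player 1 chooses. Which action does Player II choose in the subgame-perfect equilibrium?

S

Solve by backward induction (Player II leads).
- P: BR = C, leader payoff 0.
- Q: BR = C, leader payoff 5.
- R: BR = C, leader payoff 4.
- S: BR = B, leader payoff 9.
- T: BR = A, leader payoff 4.
Among 0, 5, 4, 9, 4, the best is 9 at S. Subgame-perfect outcome: (B, S) with payoffs (9, 9).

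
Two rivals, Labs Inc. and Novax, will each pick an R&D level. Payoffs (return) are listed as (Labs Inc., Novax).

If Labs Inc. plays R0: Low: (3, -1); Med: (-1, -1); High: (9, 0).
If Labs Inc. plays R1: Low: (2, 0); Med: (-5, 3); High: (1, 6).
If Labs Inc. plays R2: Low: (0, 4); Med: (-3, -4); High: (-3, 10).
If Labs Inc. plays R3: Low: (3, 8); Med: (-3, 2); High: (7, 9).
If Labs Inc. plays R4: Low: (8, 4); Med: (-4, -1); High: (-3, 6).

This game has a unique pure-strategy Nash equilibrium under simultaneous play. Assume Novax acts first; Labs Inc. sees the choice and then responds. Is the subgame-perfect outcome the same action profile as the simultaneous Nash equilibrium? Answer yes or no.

no

Backward induction with Novax moving first.
- Low: BR = R4, leader payoff 4.
- Med: BR = R0, leader payoff -1.
- High: BR = R0, leader payoff 0.
Maximizing over 4, -1, 0, Novax chooses Low. Subgame-perfect outcome: (R4, Low) with payoffs (8, 4).
Under simultaneous play:
Labs Inc.'s best replies: Low→R4; Med→R0; High→R0.
Novax's best replies: R0→High; R1→High; R2→High; R3→High; R4→High.
The unique mutual best reply is (R0, High), giving (9, 0).
Sequential outcome (R4, Low) differs from the Nash profile (R0, High).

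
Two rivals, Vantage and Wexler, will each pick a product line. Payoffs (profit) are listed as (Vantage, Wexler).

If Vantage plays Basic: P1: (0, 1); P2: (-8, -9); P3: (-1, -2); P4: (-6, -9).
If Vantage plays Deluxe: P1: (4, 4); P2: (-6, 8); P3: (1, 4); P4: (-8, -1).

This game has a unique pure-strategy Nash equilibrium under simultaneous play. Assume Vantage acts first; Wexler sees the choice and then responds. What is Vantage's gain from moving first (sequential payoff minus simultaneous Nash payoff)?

Wexler best-responds to each possible Vantage move:
- Basic: BR = P1, leader payoff 0.
- Deluxe: BR = P2, leader payoff -6.
Vantage's induced payoffs are 0, -6, so Vantage commits to Basic. Subgame-perfect outcome: (Basic, P1) with payoffs (0, 1).
For the simultaneous game, intersect best replies.
Vantage's best replies: P1→Deluxe; P2→Deluxe; P3→Deluxe; P4→Basic.
Wexler's best replies: Basic→P1; Deluxe→P2.
Only (Deluxe, P2) has each player best-responding; Nash payoffs (-6, 8).
Vantage's commitment gain: 0 − -6 = 6.

6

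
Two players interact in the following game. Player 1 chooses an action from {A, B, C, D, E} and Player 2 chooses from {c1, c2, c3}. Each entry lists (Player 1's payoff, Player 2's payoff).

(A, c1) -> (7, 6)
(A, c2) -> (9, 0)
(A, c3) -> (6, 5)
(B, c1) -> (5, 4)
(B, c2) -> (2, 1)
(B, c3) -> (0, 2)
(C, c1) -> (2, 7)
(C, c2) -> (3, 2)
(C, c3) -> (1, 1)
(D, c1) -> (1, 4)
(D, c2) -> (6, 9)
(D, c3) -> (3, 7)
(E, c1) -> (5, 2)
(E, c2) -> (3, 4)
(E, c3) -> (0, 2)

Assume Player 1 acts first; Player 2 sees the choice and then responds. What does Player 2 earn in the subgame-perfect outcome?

Backward induction with Player 1 moving first.
- A: Player 2 compares 6, 0, 5 and picks c1; Player 1 would get 7.
- B: Player 2 compares 4, 1, 2 and picks c1; Player 1 would get 5.
- C: Player 2 compares 7, 2, 1 and picks c1; Player 1 would get 2.
- D: Player 2 compares 4, 9, 7 and picks c2; Player 1 would get 6.
- E: Player 2 compares 2, 4, 2 and picks c2; Player 1 would get 3.
Among 7, 5, 2, 6, 3, the best is 7 at A. Subgame-perfect outcome: (A, c1) with payoffs (7, 6).

6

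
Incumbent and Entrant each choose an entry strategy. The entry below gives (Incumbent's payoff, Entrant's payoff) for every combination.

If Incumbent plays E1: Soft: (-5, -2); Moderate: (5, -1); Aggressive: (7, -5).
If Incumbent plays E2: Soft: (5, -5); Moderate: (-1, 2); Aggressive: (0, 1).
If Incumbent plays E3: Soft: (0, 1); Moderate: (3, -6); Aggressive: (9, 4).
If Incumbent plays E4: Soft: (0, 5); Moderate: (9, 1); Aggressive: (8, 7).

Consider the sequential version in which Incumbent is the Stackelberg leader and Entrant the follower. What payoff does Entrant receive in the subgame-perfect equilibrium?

Work backward from Entrant's decision.
- E1: BR = Moderate, leader payoff 5.
- E2: BR = Moderate, leader payoff -1.
- E3: BR = Aggressive, leader payoff 9.
- E4: BR = Aggressive, leader payoff 8.
Maximizing over 5, -1, 9, 8, Incumbent chooses E3. Subgame-perfect outcome: (E3, Aggressive) with payoffs (9, 4).

4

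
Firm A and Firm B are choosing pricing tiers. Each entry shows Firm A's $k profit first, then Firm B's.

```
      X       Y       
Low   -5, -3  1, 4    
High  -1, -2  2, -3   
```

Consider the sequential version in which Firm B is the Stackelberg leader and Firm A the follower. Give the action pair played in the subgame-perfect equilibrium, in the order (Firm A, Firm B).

Solve by backward induction (Firm B leads).
- X: Firm A compares -5, -1 and picks High; Firm B would get -2.
- Y: Firm A compares 1, 2 and picks High; Firm B would get -3.
Firm B's induced payoffs are -2, -3, so Firm B commits to X. Subgame-perfect outcome: (High, X) with payoffs (-1, -2).

(High, X)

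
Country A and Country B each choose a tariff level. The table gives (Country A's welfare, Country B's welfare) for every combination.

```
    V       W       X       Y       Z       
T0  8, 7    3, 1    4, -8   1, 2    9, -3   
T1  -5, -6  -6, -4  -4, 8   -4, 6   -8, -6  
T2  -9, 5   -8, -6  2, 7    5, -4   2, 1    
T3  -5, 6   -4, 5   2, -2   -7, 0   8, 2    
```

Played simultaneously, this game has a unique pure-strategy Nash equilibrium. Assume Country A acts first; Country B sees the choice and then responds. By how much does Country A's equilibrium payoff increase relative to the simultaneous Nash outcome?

Work backward from Country B's decision.
- T0 → Country B plays V (best of 7, 1, -8, 2, -3); Country A gets 8.
- T1 → Country B plays X (best of -6, -4, 8, 6, -6); Country A gets -4.
- T2 → Country B plays X (best of 5, -6, 7, -4, 1); Country A gets 2.
- T3 → Country B plays V (best of 6, 5, -2, 0, 2); Country A gets -5.
Maximizing over 8, -4, 2, -5, Country A chooses T0. Subgame-perfect outcome: (T0, V) with payoffs (8, 7).
For the simultaneous game, intersect best replies.
Country A's best replies: V→T0; W→T0; X→T0; Y→T2; Z→T0.
Country B's best replies: T0→V; T1→X; T2→X; T3→V.
The unique mutual best reply is (T0, V), giving (8, 7).
Country A's commitment gain: 8 − 8 = 0.

0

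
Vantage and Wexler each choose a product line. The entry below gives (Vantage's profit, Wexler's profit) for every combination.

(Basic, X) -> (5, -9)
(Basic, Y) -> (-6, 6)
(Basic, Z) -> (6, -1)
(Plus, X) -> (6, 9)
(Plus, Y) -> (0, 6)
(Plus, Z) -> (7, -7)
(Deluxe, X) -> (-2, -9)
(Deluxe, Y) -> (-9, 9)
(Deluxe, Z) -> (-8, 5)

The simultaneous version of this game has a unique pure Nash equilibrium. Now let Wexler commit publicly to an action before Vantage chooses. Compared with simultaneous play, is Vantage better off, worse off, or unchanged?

unchanged

Work backward from Vantage's decision.
- X: BR = Plus, leader payoff 9.
- Y: BR = Plus, leader payoff 6.
- Z: BR = Plus, leader payoff -7.
Maximizing over 9, 6, -7, Wexler chooses X. Subgame-perfect outcome: (Plus, X) with payoffs (6, 9).
For the simultaneous game, intersect best replies.
Vantage's best replies: X→Plus; Y→Plus; Z→Plus.
Wexler's best replies: Basic→Y; Plus→X; Deluxe→Y.
Only (Plus, X) has each player best-responding; Nash payoffs (6, 9).
Vantage earns 6 sequentially versus 6 at the Nash outcome: unchanged.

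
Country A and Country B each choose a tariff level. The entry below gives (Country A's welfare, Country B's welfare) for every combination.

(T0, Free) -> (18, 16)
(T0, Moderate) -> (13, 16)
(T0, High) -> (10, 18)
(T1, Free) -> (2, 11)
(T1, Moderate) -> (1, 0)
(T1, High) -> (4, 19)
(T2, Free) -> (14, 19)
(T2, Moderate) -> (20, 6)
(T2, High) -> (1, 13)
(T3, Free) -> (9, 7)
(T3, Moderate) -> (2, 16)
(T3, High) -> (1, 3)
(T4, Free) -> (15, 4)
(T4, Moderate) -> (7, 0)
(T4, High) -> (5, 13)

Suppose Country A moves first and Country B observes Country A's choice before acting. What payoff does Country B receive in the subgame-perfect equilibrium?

19

Solve by backward induction (Country A leads).
- T0: BR = High, leader payoff 10.
- T1: BR = High, leader payoff 4.
- T2: BR = Free, leader payoff 14.
- T3: BR = Moderate, leader payoff 2.
- T4: BR = High, leader payoff 5.
Country A's induced payoffs are 10, 4, 14, 2, 5, so Country A commits to T2. Subgame-perfect outcome: (T2, Free) with payoffs (14, 19).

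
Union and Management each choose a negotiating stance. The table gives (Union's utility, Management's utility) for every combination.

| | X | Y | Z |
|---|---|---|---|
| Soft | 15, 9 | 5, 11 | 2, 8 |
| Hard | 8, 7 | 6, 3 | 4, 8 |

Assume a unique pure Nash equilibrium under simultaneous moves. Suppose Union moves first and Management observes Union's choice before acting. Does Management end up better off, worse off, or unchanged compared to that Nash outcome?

Work backward from Management's decision.
- Soft: BR = Y, leader payoff 5.
- Hard: BR = Z, leader payoff 4.
Maximizing over 5, 4, Union chooses Soft. Subgame-perfect outcome: (Soft, Y) with payoffs (5, 11).
For the simultaneous game, intersect best replies.
Union's best replies: X→Soft; Y→Hard; Z→Hard.
Management's best replies: Soft→Y; Hard→Z.
The unique mutual best reply is (Hard, Z), giving (4, 8).
Management earns 11 sequentially versus 8 at the Nash outcome: better off.

better off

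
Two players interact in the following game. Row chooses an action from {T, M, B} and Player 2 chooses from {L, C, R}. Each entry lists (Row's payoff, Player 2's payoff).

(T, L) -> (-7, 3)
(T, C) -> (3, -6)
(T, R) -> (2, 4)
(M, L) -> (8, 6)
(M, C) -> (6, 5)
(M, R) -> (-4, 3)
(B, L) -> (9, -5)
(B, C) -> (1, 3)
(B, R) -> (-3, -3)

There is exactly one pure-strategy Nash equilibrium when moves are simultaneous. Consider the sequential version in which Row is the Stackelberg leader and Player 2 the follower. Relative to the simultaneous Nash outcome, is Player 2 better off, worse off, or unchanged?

Player 2 best-responds to each possible Row move:
- T → Player 2 plays R (best of 3, -6, 4); Row gets 2.
- M → Player 2 plays L (best of 6, 5, 3); Row gets 8.
- B → Player 2 plays C (best of -5, 3, -3); Row gets 1.
Row's induced payoffs are 2, 8, 1, so Row commits to M. Subgame-perfect outcome: (M, L) with payoffs (8, 6).
Under simultaneous play:
Row's best replies: L→B; C→M; R→T.
Player 2's best replies: T→R; M→L; B→C.
The unique mutual best reply is (T, R), giving (2, 4).
Player 2 earns 6 sequentially versus 4 at the Nash outcome: better off.

better off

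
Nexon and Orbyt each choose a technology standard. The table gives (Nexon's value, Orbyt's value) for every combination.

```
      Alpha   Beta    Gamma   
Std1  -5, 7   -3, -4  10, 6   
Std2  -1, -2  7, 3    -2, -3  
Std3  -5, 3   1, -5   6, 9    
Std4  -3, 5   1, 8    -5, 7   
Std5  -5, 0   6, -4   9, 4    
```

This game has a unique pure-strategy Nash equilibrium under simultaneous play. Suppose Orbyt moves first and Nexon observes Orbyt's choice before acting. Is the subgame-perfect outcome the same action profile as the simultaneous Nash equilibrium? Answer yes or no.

Solve by backward induction (Orbyt leads).
- Alpha → Nexon plays Std2 (best of -5, -1, -5, -3, -5); Orbyt gets -2.
- Beta → Nexon plays Std2 (best of -3, 7, 1, 1, 6); Orbyt gets 3.
- Gamma → Nexon plays Std1 (best of 10, -2, 6, -5, 9); Orbyt gets 6.
Maximizing over -2, 3, 6, Orbyt chooses Gamma. Subgame-perfect outcome: (Std1, Gamma) with payoffs (10, 6).
For the simultaneous game, intersect best replies.
Nexon's best replies: Alpha→Std2; Beta→Std2; Gamma→Std1.
Orbyt's best replies: Std1→Alpha; Std2→Beta; Std3→Gamma; Std4→Beta; Std5→Gamma.
Only (Std2, Beta) has each player best-responding; Nash payoffs (7, 3).
Sequential outcome (Std1, Gamma) differs from the Nash profile (Std2, Beta).

no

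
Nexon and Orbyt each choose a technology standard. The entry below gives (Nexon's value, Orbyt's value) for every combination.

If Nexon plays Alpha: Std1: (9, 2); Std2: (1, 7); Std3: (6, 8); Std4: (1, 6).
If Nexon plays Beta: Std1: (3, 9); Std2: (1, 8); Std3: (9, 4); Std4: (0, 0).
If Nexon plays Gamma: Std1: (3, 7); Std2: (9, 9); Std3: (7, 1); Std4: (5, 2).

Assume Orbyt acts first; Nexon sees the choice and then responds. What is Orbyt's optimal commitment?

Nexon best-responds to each possible Orbyt move:
- Std1: Nexon compares 9, 3, 3 and picks Alpha; Orbyt would get 2.
- Std2: Nexon compares 1, 1, 9 and picks Gamma; Orbyt would get 9.
- Std3: Nexon compares 6, 9, 7 and picks Beta; Orbyt would get 4.
- Std4: Nexon compares 1, 0, 5 and picks Gamma; Orbyt would get 2.
Orbyt's induced payoffs are 2, 9, 4, 2, so Orbyt commits to Std2. Subgame-perfect outcome: (Gamma, Std2) with payoffs (9, 9).

Std2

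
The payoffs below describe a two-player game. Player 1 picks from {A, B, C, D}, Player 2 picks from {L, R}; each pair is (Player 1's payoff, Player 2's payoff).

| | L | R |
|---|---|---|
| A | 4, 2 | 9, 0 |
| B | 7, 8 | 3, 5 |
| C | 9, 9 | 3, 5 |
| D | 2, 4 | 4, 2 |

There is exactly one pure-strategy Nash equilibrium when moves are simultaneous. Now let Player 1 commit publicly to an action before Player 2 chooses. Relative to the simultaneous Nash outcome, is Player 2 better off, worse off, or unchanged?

unchanged

Solve by backward induction (Player 1 leads).
- A: BR = L, leader payoff 4.
- B: BR = L, leader payoff 7.
- C: BR = L, leader payoff 9.
- D: BR = L, leader payoff 2.
Player 1's induced payoffs are 4, 7, 9, 2, so Player 1 commits to C. Subgame-perfect outcome: (C, L) with payoffs (9, 9).
For the simultaneous game, intersect best replies.
Player 1's best replies: L→C; R→A.
Player 2's best replies: A→L; B→L; C→L; D→L.
Only (C, L) has each player best-responding; Nash payoffs (9, 9).
Player 2 earns 9 sequentially versus 9 at the Nash outcome: unchanged.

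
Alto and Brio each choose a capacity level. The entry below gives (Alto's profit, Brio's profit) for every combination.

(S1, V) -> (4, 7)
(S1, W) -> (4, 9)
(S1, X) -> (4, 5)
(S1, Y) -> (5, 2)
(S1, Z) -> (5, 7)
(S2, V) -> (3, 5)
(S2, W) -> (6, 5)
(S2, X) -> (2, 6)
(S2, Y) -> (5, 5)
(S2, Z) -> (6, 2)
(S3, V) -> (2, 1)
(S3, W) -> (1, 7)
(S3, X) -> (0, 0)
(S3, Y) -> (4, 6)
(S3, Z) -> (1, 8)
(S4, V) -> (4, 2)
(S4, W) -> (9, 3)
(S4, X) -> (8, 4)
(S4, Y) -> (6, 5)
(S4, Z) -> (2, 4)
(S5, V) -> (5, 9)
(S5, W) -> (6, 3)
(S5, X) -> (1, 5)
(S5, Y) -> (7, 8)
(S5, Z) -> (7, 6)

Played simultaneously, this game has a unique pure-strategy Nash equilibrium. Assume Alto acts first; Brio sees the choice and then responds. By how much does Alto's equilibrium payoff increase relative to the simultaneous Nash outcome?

Brio best-responds to each possible Alto move:
- S1: Brio compares 7, 9, 5, 2, 7 and picks W; Alto would get 4.
- S2: Brio compares 5, 5, 6, 5, 2 and picks X; Alto would get 2.
- S3: Brio compares 1, 7, 0, 6, 8 and picks Z; Alto would get 1.
- S4: Brio compares 2, 3, 4, 5, 4 and picks Y; Alto would get 6.
- S5: Brio compares 9, 3, 5, 8, 6 and picks V; Alto would get 5.
Among 4, 2, 1, 6, 5, the best is 6 at S4. Subgame-perfect outcome: (S4, Y) with payoffs (6, 5).
For the simultaneous game, intersect best replies.
Alto's best replies: V→S5; W→S4; X→S4; Y→S5; Z→S5.
Brio's best replies: S1→W; S2→X; S3→Z; S4→Y; S5→V.
Only (S5, V) has each player best-responding; Nash payoffs (5, 9).
Alto's commitment gain: 6 − 5 = 1.

1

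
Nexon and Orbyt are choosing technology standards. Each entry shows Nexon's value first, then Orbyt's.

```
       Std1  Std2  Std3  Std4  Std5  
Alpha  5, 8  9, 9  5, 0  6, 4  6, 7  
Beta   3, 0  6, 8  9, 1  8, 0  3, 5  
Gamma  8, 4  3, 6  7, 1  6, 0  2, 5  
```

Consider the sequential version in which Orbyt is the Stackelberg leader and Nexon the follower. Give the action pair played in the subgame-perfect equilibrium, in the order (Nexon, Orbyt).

Work backward from Nexon's decision.
- Std1: BR = Gamma, leader payoff 4.
- Std2: BR = Alpha, leader payoff 9.
- Std3: BR = Beta, leader payoff 1.
- Std4: BR = Beta, leader payoff 0.
- Std5: BR = Alpha, leader payoff 7.
Among 4, 9, 1, 0, 7, the best is 9 at Std2. Subgame-perfect outcome: (Alpha, Std2) with payoffs (9, 9).

(Alpha, Std2)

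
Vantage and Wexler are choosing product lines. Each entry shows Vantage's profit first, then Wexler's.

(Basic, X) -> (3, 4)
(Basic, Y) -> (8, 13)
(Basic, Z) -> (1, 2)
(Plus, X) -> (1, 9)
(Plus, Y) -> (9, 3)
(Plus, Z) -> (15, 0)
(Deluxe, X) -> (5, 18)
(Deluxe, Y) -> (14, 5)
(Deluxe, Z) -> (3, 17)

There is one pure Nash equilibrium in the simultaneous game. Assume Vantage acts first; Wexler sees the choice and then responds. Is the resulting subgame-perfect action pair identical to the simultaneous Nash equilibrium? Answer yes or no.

no

Solve by backward induction (Vantage leads).
- Basic → Wexler plays Y (best of 4, 13, 2); Vantage gets 8.
- Plus → Wexler plays X (best of 9, 3, 0); Vantage gets 1.
- Deluxe → Wexler plays X (best of 18, 5, 17); Vantage gets 5.
Vantage's induced payoffs are 8, 1, 5, so Vantage commits to Basic. Subgame-perfect outcome: (Basic, Y) with payoffs (8, 13).
Under simultaneous play:
Vantage's best replies: X→Deluxe; Y→Deluxe; Z→Plus.
Wexler's best replies: Basic→Y; Plus→X; Deluxe→X.
The unique mutual best reply is (Deluxe, X), giving (5, 18).
Sequential outcome (Basic, Y) differs from the Nash profile (Deluxe, X).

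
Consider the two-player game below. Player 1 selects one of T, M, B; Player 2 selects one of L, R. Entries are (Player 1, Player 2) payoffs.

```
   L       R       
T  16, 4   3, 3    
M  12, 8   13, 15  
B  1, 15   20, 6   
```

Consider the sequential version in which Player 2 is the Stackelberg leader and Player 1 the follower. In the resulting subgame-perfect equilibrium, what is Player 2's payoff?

6

Work backward from Player 1's decision.
- L: BR = T, leader payoff 4.
- R: BR = B, leader payoff 6.
Maximizing over 4, 6, Player 2 chooses R. Subgame-perfect outcome: (B, R) with payoffs (20, 6).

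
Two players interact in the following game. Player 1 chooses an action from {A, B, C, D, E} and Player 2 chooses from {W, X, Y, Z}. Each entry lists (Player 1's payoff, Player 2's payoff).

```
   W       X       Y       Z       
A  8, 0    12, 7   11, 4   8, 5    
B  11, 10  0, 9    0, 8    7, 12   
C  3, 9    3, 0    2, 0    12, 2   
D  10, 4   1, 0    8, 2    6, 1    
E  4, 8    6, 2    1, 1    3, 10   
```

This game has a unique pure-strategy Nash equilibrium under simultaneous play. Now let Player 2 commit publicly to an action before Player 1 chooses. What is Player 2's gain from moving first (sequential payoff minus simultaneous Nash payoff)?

Solve by backward induction (Player 2 leads).
- W → Player 1 plays B (best of 8, 11, 3, 10, 4); Player 2 gets 10.
- X → Player 1 plays A (best of 12, 0, 3, 1, 6); Player 2 gets 7.
- Y → Player 1 plays A (best of 11, 0, 2, 8, 1); Player 2 gets 4.
- Z → Player 1 plays C (best of 8, 7, 12, 6, 3); Player 2 gets 2.
Player 2's induced payoffs are 10, 7, 4, 2, so Player 2 commits to W. Subgame-perfect outcome: (B, W) with payoffs (11, 10).
Under simultaneous play:
Player 1's best replies: W→B; X→A; Y→A; Z→C.
Player 2's best replies: A→X; B→Z; C→W; D→W; E→Z.
The unique mutual best reply is (A, X), giving (12, 7).
Player 2's commitment gain: 10 − 7 = 3.

3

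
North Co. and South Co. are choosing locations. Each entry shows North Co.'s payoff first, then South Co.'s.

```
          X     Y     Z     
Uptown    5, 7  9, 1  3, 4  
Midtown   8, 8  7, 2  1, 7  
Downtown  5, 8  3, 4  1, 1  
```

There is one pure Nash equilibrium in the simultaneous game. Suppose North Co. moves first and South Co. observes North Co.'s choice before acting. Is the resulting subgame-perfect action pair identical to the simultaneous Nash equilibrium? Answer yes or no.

yes

South Co. best-responds to each possible North Co. move:
- Uptown: South Co. compares 7, 1, 4 and picks X; North Co. would get 5.
- Midtown: South Co. compares 8, 2, 7 and picks X; North Co. would get 8.
- Downtown: South Co. compares 8, 4, 1 and picks X; North Co. would get 5.
North Co.'s induced payoffs are 5, 8, 5, so North Co. commits to Midtown. Subgame-perfect outcome: (Midtown, X) with payoffs (8, 8).
Under simultaneous play:
North Co.'s best replies: X→Midtown; Y→Uptown; Z→Uptown.
South Co.'s best replies: Uptown→X; Midtown→X; Downtown→X.
The unique mutual best reply is (Midtown, X), giving (8, 8).
Sequential outcome (Midtown, X) coincides with the Nash profile (Midtown, X).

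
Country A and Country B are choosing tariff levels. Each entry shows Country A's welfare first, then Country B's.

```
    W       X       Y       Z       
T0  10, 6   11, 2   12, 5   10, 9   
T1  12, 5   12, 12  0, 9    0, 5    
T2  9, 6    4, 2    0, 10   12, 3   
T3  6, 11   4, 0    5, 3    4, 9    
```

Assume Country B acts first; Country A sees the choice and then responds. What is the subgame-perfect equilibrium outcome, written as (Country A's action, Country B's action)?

(T1, X)

Solve by backward induction (Country B leads).
- W: Country A compares 10, 12, 9, 6 and picks T1; Country B would get 5.
- X: Country A compares 11, 12, 4, 4 and picks T1; Country B would get 12.
- Y: Country A compares 12, 0, 0, 5 and picks T0; Country B would get 5.
- Z: Country A compares 10, 0, 12, 4 and picks T2; Country B would get 3.
Among 5, 12, 5, 3, the best is 12 at X. Subgame-perfect outcome: (T1, X) with payoffs (12, 12).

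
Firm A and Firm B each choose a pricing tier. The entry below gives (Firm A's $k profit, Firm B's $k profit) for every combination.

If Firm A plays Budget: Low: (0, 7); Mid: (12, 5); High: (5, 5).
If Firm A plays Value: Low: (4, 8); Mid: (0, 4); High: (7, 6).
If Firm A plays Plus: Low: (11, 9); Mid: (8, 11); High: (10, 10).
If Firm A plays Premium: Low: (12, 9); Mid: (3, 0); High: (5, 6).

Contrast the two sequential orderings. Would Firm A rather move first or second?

first

If Firm A leads: Firm B's best replies are Budget→Low, Value→Low, Plus→Mid, Premium→Low; Firm A's induced payoffs 0, 4, 8, 12; outcome (Premium, Low), payoffs (12, 9).
If Firm B leads: Firm A's best replies are Low→Premium, Mid→Budget, High→Plus; Firm B's induced payoffs 9, 5, 10; outcome (Plus, High), payoffs (10, 10).
Firm A gets 12 moving first and 10 moving second, so Firm A prefers to move first.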